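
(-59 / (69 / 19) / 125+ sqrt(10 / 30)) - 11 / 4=-99359 / 34500+ sqrt(3) / 3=-2.30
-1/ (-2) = 1/ 2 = 0.50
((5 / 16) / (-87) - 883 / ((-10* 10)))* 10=307159 / 3480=88.26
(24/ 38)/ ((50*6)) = 1/ 475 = 0.00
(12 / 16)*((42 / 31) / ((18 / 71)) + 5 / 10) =1087 / 248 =4.38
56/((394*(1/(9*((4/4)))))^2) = 1134/38809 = 0.03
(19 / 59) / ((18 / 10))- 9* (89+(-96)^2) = -44468500 / 531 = -83744.82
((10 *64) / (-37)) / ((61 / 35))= -22400 / 2257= -9.92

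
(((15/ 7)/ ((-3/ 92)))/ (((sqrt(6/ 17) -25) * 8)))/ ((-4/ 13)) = -635375/ 594664 -1495 * sqrt(102)/ 594664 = -1.09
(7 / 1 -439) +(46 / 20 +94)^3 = 892624347 / 1000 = 892624.35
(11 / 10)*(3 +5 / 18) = 3.61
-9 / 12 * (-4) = 3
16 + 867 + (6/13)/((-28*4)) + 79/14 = 888.64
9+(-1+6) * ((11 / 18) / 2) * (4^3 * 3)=907 / 3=302.33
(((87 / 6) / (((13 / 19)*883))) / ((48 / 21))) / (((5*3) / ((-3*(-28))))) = 26999 / 459160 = 0.06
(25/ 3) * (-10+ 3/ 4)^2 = 34225/ 48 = 713.02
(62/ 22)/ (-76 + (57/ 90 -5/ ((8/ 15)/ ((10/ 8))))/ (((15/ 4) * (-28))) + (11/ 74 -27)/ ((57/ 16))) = -35431200/ 1048932797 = -0.03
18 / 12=3 / 2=1.50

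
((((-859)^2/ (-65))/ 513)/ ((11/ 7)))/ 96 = -5165167/ 35212320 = -0.15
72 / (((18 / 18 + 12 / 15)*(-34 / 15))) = -17.65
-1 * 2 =-2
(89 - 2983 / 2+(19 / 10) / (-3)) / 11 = -21047 / 165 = -127.56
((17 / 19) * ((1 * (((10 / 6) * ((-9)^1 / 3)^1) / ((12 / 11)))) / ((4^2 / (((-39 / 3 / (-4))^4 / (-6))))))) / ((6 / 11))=8.74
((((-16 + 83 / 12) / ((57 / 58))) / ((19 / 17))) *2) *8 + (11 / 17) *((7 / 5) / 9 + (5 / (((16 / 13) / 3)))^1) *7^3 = 3839968817 / 1472880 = 2607.12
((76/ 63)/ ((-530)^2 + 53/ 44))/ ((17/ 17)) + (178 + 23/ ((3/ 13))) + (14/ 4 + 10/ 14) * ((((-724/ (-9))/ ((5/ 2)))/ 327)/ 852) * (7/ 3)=225886862049306554/ 813514770592335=277.67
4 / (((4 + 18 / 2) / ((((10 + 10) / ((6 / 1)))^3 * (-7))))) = -28000 / 351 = -79.77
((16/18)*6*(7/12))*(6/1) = 56/3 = 18.67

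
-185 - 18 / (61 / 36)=-11933 / 61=-195.62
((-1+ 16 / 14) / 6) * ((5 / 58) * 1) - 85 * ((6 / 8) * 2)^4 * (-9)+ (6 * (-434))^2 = 66110007809 / 9744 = 6784688.81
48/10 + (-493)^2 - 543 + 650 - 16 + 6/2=1215739/5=243147.80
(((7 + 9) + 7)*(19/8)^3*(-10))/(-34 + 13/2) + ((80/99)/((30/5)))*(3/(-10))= 1419301/12672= 112.00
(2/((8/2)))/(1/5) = 5/2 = 2.50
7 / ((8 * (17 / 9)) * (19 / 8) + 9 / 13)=819 / 4280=0.19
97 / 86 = 1.13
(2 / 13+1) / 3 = 5 / 13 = 0.38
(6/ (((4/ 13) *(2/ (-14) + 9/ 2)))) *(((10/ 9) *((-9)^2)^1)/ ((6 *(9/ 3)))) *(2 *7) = 19110/ 61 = 313.28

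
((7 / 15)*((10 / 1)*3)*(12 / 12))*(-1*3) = -42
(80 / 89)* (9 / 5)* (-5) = -720 / 89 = -8.09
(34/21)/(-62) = -17/651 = -0.03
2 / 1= 2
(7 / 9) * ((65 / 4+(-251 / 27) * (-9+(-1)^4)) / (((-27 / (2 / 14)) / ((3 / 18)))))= -9787 / 157464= -0.06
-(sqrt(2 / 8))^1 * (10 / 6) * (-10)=25 / 3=8.33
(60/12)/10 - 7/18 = 1/9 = 0.11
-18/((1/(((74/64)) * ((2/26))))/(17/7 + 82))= -196803/1456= -135.17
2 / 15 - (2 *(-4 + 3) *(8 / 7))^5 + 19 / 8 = 130888027 / 2016840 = 64.90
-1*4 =-4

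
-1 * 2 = -2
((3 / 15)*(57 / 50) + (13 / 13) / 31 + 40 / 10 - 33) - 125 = -1191483 / 7750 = -153.74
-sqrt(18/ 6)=-sqrt(3)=-1.73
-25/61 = -0.41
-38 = -38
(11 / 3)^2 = 121 / 9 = 13.44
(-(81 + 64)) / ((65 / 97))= -2813 / 13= -216.38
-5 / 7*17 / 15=-0.81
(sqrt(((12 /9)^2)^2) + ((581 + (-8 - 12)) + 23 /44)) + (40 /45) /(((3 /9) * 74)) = 8254007 /14652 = 563.34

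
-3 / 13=-0.23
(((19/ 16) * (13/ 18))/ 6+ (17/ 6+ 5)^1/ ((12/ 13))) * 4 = 34.52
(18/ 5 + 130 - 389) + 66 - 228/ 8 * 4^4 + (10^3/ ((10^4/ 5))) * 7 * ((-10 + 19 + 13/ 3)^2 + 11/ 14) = -1234877/ 180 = -6860.43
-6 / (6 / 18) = -18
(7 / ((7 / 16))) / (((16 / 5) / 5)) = 25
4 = 4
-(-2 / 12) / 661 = 1 / 3966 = 0.00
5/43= 0.12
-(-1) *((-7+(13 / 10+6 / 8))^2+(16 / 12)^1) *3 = 31003 / 400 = 77.51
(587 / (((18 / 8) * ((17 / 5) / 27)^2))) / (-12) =-396225 / 289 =-1371.02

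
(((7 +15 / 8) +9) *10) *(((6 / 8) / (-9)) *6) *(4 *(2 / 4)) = -715 / 4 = -178.75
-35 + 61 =26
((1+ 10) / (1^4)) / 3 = 11 / 3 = 3.67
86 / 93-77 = -7075 / 93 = -76.08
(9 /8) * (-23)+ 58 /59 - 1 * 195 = -103789 /472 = -219.89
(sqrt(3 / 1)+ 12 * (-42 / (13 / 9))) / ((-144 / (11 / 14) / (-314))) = -15543 / 26+ 1727 * sqrt(3) / 1008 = -594.84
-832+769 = -63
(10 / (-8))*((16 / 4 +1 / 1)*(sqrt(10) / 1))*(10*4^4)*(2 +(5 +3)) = -160000*sqrt(10) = -505964.43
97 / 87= 1.11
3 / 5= 0.60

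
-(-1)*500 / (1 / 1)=500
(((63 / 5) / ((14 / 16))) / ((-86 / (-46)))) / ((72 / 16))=368 / 215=1.71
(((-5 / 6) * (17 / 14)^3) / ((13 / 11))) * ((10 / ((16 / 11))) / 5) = -2972365 / 1712256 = -1.74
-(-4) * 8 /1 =32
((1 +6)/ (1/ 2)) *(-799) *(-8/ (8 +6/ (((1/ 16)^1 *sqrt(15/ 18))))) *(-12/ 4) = 167790/ 859 - 402696 *sqrt(30)/ 859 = -2372.37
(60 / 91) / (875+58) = 0.00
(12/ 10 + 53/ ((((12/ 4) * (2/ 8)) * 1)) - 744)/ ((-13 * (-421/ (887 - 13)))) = -8811668/ 82095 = -107.34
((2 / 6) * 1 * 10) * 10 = 100 / 3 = 33.33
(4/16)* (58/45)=29/90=0.32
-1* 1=-1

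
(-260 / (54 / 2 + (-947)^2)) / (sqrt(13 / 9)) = -15 * sqrt(13) / 224209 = -0.00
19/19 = 1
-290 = -290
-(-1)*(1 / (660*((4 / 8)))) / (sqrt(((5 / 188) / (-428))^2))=40232 / 825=48.77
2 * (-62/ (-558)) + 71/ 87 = 271/ 261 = 1.04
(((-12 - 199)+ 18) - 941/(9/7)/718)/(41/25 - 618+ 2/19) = 25892725/82241874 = 0.31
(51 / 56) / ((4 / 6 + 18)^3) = 1377 / 9834496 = 0.00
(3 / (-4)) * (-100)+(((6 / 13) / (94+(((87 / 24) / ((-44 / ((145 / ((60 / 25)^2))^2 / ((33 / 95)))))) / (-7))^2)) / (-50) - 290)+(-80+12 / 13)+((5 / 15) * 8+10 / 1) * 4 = -374462450211282418784533141 / 1538400353985827885943975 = -243.41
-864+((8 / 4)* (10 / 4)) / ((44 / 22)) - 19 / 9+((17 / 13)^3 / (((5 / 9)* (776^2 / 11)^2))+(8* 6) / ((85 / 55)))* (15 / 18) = -204221655727302852733 / 243780165997535232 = -837.73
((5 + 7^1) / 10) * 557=3342 / 5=668.40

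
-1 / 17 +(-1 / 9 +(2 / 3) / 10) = -0.10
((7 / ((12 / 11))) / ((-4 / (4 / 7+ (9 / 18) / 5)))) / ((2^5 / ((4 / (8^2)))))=-517 / 245760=-0.00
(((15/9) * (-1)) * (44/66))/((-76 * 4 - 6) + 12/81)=15/4183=0.00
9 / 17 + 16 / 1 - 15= 26 / 17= 1.53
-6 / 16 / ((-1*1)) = 3 / 8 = 0.38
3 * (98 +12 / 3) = 306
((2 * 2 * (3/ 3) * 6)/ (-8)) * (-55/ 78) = 55/ 26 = 2.12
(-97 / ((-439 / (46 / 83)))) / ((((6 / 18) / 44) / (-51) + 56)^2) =202217054688 / 5178507114469397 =0.00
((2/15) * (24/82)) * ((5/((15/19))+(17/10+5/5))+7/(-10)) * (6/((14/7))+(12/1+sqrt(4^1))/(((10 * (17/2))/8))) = 2936/2091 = 1.40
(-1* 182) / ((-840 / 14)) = 91 / 30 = 3.03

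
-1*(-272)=272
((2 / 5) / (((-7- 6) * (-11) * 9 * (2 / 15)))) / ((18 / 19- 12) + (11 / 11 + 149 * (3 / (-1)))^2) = 19 / 1621274226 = 0.00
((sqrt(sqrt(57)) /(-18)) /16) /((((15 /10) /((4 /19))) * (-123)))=57^(1 /4) /252396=0.00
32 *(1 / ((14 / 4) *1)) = 64 / 7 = 9.14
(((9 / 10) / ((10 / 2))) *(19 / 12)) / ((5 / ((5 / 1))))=57 / 200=0.28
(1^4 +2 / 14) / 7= 8 / 49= 0.16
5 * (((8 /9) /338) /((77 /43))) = 860 /117117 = 0.01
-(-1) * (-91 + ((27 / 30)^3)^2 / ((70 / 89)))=-6322701751 / 70000000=-90.32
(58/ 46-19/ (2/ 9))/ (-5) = 775/ 46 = 16.85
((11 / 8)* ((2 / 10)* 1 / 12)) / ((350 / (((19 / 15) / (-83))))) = -209 / 209160000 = -0.00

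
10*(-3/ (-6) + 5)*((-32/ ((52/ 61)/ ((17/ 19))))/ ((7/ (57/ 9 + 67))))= -100381600/ 5187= -19352.54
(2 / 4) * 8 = 4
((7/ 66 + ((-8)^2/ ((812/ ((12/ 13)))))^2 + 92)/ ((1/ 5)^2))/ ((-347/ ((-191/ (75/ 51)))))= 137473240623601/ 159496879542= 861.92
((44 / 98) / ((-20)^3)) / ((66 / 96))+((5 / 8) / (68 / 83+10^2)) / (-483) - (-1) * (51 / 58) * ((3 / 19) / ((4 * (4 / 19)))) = 135194611403 / 820474032000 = 0.16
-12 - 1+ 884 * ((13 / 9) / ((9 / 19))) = 2682.65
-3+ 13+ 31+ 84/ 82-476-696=-46329/ 41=-1129.98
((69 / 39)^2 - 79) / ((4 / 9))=-57699 / 338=-170.71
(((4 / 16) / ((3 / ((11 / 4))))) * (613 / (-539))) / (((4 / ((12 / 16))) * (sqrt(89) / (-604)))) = 92563 * sqrt(89) / 279104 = 3.13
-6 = -6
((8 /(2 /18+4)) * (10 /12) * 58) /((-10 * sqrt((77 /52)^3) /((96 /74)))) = -1737216 * sqrt(1001) /8116801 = -6.77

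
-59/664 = -0.09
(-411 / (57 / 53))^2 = 52722121 / 361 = 146044.66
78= 78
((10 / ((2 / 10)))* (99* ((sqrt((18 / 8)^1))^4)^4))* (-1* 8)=-106540634475 / 4096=-26010897.09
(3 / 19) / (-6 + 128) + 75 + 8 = 192397 / 2318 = 83.00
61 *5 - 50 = 255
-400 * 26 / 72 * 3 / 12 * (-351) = 12675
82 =82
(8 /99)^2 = 64 /9801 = 0.01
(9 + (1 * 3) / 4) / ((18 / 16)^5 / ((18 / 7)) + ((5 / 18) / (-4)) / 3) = 17252352 / 1199069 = 14.39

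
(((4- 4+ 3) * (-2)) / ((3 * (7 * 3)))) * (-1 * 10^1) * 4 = 80 / 21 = 3.81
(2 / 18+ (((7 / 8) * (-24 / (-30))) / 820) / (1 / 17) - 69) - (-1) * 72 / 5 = -4020209 / 73800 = -54.47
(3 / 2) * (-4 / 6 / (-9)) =1 / 9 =0.11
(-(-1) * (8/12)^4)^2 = 256/6561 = 0.04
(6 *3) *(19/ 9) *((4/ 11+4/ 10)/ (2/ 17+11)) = 1292/ 495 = 2.61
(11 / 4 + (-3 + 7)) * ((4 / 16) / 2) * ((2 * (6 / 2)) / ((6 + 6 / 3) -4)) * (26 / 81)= 13 / 32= 0.41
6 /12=1 /2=0.50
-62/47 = -1.32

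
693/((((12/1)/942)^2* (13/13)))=17081757/4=4270439.25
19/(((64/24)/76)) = 1083/2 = 541.50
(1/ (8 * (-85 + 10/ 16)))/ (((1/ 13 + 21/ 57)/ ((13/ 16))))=-3211/ 1188000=-0.00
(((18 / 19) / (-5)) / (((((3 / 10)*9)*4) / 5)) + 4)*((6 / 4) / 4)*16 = 446 / 19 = 23.47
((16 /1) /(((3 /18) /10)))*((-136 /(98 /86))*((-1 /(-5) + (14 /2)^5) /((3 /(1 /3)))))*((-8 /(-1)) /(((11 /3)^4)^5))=-292446573332207910912 /32964749751695440450849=-0.01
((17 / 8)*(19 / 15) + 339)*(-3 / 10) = -41003 / 400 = -102.51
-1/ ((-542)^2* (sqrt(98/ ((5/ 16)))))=-sqrt(10)/ 16450784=-0.00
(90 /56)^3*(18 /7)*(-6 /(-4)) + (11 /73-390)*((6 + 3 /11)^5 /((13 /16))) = -109434866822224496559 /23485606079936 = -4659656.92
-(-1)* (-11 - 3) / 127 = -14 / 127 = -0.11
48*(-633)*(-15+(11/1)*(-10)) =3798000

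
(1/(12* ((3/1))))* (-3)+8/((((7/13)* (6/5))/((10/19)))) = 10267/1596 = 6.43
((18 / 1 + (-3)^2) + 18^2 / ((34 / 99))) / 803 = 16497 / 13651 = 1.21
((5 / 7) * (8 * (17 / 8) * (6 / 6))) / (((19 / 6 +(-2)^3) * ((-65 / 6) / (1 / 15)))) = 204 / 13195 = 0.02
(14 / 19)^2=196 / 361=0.54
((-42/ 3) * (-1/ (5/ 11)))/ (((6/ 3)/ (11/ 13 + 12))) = 12859/ 65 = 197.83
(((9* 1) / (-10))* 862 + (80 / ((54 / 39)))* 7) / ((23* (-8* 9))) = 16711 / 74520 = 0.22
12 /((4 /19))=57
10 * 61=610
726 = 726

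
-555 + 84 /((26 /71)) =-4233 /13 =-325.62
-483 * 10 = -4830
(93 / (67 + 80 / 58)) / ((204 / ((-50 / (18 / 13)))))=-292175 / 1213596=-0.24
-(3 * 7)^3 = -9261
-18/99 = -2/11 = -0.18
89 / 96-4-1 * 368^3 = -4784259367 / 96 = -49836035.07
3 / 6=1 / 2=0.50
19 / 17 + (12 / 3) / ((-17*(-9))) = 175 / 153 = 1.14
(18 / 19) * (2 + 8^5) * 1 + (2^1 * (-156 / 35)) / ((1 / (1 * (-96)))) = 21214188 / 665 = 31901.03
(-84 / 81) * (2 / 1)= -56 / 27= -2.07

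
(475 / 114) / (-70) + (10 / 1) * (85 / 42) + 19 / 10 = 3091 / 140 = 22.08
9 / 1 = 9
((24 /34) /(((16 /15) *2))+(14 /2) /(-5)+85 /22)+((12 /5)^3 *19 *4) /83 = 239840413 /15521000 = 15.45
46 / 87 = 0.53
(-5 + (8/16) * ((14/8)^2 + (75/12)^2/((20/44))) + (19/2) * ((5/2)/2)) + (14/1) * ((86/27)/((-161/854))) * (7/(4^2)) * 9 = -485749/552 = -879.98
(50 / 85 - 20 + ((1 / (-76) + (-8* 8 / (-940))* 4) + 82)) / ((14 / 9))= 171735597 / 4250680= 40.40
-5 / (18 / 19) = -95 / 18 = -5.28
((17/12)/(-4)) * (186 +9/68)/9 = -4219/576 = -7.32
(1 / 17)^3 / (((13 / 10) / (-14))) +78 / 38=2488231 / 1213511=2.05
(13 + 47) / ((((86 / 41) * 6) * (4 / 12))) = 615 / 43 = 14.30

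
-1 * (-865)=865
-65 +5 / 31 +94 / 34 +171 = 57404 / 527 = 108.93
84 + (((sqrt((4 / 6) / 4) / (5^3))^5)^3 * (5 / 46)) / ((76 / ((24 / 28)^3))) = sqrt(6) / 53003187349531799554824829101562500000000 + 84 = 84.00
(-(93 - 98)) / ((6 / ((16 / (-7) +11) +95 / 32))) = 13085 / 1344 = 9.74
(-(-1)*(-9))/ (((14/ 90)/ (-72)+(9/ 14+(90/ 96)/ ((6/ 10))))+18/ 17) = -6940080/ 2515409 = -2.76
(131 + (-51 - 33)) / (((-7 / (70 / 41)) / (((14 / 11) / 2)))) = -3290 / 451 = -7.29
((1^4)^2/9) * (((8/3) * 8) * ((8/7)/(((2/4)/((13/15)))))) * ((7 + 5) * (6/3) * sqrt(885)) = 106496 * sqrt(885)/945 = 3352.53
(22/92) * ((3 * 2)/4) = 33/92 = 0.36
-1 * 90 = -90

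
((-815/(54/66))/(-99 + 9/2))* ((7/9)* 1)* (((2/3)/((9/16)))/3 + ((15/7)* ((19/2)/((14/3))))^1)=677099555/17360406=39.00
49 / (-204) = -49 / 204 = -0.24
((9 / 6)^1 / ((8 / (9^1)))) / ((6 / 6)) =27 / 16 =1.69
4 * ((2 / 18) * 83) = 36.89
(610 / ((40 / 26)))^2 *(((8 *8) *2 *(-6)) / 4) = -30184752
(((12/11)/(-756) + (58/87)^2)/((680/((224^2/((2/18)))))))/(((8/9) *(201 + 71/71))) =154728/94435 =1.64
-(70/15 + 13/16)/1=-263/48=-5.48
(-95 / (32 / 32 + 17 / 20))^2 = 3610000 / 1369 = 2636.96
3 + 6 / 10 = 18 / 5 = 3.60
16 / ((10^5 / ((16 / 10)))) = 4 / 15625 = 0.00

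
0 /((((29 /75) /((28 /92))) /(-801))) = 0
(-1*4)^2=16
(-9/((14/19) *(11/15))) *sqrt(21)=-2565 *sqrt(21)/154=-76.33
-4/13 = -0.31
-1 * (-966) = 966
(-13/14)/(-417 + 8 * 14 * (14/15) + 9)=195/63728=0.00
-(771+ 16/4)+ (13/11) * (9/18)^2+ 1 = -773.70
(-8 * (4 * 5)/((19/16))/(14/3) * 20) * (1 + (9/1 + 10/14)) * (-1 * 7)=5760000/133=43308.27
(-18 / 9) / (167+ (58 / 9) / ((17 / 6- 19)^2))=-18818 / 1571535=-0.01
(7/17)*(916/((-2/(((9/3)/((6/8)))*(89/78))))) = -570668/663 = -860.74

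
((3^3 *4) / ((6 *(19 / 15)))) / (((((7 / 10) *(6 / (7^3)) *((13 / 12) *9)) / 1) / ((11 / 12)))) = 26950 / 247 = 109.11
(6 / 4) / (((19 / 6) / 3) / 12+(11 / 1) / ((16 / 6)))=162 / 455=0.36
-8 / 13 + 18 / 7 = 178 / 91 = 1.96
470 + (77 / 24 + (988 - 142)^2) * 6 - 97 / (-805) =13829208893 / 3220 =4294785.37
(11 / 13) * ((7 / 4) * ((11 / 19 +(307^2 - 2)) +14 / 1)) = 68952345 / 494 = 139579.65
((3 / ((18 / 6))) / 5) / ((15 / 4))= 0.05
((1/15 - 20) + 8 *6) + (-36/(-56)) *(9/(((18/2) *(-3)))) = 5849/210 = 27.85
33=33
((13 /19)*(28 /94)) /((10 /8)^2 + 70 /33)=96096 /1736885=0.06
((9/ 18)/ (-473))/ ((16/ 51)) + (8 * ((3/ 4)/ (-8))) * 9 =-102219/ 15136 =-6.75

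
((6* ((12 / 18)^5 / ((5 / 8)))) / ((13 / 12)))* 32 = 65536 / 1755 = 37.34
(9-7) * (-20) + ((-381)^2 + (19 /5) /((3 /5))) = 435382 /3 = 145127.33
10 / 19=0.53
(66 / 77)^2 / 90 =2 / 245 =0.01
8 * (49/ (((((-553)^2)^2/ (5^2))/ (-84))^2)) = 720000/ 3642578252585652961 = 0.00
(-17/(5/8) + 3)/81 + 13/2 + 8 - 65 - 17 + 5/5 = -66.80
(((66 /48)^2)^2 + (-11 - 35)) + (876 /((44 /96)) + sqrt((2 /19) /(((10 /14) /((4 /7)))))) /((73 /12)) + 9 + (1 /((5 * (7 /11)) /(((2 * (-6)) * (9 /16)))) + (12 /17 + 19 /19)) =24 * sqrt(190) /6935 + 7515464129 /26808320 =280.39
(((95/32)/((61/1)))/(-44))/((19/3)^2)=-45/1631872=-0.00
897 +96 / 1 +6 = 999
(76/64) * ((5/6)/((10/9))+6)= 513/64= 8.02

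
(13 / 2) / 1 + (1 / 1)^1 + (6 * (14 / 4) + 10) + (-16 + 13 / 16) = 373 / 16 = 23.31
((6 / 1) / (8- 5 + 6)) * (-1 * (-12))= 8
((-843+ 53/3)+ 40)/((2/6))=-2356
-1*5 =-5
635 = 635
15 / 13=1.15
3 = 3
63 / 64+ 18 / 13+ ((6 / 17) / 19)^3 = 66419463969 / 28036958144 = 2.37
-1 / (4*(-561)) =1 / 2244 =0.00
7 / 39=0.18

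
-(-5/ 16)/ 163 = 5/ 2608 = 0.00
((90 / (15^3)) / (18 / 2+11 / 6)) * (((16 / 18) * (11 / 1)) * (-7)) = -2464 / 14625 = -0.17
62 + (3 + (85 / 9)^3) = 661510 / 729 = 907.42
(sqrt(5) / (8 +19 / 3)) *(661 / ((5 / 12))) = 23796 *sqrt(5) / 215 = 247.49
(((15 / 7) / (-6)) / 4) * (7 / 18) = -0.03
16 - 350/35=6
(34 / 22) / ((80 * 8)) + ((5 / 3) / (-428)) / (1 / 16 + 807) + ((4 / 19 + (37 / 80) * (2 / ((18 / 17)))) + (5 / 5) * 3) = 1359459368381 / 332666978688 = 4.09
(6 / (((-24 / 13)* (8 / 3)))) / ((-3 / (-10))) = -65 / 16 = -4.06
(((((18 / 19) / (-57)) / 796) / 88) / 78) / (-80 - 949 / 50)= 25 / 813455410768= 0.00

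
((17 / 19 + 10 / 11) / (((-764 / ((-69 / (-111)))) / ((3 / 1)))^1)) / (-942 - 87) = 8671 / 2026448116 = 0.00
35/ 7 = 5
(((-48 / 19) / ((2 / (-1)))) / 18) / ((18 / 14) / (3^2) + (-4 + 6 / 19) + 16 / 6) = -28 / 349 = -0.08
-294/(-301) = 42/43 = 0.98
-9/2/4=-1.12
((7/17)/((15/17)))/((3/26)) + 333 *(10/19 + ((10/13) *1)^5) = 85393687244/317455515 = 268.99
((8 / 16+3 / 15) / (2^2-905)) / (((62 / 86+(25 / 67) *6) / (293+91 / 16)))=-96378093 / 1229252320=-0.08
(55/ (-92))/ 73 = -55/ 6716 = -0.01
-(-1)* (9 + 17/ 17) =10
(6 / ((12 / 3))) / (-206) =-3 / 412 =-0.01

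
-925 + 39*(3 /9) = -912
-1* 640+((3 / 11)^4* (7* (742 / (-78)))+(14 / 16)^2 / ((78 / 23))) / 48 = -2245269853129 / 3508217856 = -640.00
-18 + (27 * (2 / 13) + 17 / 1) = 41 / 13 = 3.15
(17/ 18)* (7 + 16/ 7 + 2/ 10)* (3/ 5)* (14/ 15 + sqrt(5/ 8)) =1411* sqrt(10)/ 1050 + 5644/ 1125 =9.27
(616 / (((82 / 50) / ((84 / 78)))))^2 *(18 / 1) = 836700480000 / 284089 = 2945205.48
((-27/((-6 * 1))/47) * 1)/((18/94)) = 1/2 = 0.50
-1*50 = -50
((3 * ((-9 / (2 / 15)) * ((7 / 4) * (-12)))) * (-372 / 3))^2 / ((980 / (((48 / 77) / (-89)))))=-13619061360 / 6853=-1987313.78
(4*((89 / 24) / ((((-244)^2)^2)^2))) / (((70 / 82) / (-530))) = -193397 / 263838339756385959936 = -0.00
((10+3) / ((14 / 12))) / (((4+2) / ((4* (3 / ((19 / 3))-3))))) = -2496 / 133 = -18.77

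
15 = 15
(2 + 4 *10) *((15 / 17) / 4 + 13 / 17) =1407 / 34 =41.38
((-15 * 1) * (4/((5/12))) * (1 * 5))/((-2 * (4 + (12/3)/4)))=72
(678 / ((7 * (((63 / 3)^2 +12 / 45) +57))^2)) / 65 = 15255 / 17791625306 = 0.00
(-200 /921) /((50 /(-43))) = 172 /921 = 0.19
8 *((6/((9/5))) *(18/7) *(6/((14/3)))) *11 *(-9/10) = -42768/49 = -872.82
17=17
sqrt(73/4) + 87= sqrt(73)/2 + 87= 91.27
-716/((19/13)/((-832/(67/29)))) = 224583424/1273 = 176420.60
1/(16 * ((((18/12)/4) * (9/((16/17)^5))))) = 524288/38336139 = 0.01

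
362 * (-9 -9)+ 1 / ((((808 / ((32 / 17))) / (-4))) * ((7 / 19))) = -78316108 / 12019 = -6516.03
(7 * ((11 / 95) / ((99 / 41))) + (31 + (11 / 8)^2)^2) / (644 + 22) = 3789701927 / 2332385280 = 1.62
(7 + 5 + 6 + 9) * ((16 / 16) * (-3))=-81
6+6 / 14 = 45 / 7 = 6.43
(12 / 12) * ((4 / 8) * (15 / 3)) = 5 / 2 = 2.50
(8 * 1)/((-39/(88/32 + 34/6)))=-1.73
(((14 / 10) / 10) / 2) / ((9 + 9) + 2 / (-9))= 63 / 16000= 0.00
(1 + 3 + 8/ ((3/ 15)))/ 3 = 44/ 3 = 14.67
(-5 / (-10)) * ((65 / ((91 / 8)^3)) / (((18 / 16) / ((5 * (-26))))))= -102400 / 40131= -2.55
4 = 4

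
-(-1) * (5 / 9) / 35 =1 / 63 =0.02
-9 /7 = -1.29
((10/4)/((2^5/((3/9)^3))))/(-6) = -0.00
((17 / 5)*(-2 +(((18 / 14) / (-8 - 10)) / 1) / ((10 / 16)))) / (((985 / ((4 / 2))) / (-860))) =432752 / 34475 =12.55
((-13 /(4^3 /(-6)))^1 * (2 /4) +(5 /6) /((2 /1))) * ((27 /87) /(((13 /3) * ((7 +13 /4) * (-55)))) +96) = 1339810987 /13602160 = 98.50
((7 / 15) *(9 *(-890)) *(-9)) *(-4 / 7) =-19224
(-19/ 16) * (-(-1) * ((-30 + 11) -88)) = 2033/ 16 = 127.06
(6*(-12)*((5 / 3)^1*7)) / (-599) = 840 / 599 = 1.40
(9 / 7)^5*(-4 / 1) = -236196 / 16807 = -14.05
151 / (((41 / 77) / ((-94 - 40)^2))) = 208774412 / 41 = 5092058.83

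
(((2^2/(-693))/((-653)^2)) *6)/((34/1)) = -4/1674508143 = -0.00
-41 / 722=-0.06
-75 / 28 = -2.68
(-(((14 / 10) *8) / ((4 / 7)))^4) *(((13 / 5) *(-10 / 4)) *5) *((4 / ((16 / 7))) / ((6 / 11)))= 5770565801 / 375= 15388175.47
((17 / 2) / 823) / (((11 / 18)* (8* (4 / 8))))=153 / 36212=0.00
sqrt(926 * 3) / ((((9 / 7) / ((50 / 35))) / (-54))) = -60 * sqrt(2778) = -3162.40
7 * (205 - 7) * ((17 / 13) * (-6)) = -141372 / 13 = -10874.77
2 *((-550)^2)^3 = 55361281250000000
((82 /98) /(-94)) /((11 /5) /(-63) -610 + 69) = 1845 /112140308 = 0.00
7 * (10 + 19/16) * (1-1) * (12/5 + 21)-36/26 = -18/13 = -1.38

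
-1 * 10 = -10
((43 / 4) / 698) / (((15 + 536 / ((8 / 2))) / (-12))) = -129 / 104002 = -0.00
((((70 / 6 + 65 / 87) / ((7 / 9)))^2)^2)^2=12143953109659425177600000000 / 2883821021683985761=4211063383.74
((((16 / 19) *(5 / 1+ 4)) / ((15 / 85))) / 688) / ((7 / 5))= 255 / 5719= 0.04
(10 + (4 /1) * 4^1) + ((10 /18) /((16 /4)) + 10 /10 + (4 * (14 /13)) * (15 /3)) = 22781 /468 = 48.68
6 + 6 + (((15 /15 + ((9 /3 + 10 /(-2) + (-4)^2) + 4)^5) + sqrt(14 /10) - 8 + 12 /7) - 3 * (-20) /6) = sqrt(35) /5 + 13227093 /7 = 1889585.90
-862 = -862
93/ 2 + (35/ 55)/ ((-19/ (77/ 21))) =5287/ 114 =46.38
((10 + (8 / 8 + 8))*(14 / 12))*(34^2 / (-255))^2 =307496 / 675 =455.55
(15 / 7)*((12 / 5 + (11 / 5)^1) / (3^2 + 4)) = 0.76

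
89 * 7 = 623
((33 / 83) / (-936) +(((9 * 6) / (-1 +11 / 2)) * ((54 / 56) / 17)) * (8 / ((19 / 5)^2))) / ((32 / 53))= 22209260503 / 35598920448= 0.62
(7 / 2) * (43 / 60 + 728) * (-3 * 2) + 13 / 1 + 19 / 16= -1223109 / 80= -15288.86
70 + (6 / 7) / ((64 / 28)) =563 / 8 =70.38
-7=-7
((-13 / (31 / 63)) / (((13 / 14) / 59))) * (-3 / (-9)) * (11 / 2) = -95403 / 31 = -3077.52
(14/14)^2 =1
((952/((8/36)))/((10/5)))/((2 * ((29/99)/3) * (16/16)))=318087/29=10968.52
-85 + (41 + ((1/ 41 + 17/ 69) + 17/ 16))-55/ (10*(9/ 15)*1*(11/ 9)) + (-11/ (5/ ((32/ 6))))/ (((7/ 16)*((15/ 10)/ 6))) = -83142459/ 528080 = -157.44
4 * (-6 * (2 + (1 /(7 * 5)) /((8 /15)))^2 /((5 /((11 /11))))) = -7935 /392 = -20.24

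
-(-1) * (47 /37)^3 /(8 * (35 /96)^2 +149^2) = 119604096 /1295540485381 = 0.00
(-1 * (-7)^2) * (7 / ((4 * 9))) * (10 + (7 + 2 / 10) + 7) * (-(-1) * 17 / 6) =-705551 / 1080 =-653.29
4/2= 2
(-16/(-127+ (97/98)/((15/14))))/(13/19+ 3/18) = 95760/642043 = 0.15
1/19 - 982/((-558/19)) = 177530/5301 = 33.49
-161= -161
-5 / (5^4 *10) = -1 / 1250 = -0.00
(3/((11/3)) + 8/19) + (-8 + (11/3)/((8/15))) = 191/1672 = 0.11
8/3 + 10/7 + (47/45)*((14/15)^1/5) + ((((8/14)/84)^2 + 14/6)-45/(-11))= 10.71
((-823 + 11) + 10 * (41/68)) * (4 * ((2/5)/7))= -109612/595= -184.22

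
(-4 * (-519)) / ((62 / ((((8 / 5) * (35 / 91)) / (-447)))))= -2768 / 60047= -0.05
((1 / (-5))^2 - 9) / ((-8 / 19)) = 532 / 25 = 21.28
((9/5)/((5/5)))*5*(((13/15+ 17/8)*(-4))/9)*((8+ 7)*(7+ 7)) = -2513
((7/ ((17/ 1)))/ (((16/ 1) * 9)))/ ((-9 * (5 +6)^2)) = -7/ 2665872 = -0.00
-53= -53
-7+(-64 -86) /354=-438 /59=-7.42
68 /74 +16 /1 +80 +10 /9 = 98.03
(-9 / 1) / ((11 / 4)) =-36 / 11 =-3.27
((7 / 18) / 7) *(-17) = -17 / 18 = -0.94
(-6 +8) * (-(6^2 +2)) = -76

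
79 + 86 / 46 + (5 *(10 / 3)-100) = -170 / 69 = -2.46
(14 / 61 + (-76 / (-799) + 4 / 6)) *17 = 16.85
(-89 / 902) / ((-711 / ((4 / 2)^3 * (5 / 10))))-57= -18277499 / 320661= -57.00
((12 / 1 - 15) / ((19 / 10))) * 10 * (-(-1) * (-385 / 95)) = 63.99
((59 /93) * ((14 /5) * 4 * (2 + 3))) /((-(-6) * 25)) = 1652 /6975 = 0.24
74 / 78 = 37 / 39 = 0.95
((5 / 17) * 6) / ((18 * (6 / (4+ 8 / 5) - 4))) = -70 / 2091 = -0.03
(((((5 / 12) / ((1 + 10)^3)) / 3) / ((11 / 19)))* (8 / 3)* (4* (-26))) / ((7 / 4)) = -0.03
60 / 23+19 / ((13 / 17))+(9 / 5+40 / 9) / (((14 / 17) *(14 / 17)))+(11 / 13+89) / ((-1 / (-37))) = 8863482631 / 2637180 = 3360.97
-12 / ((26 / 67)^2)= -13467 / 169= -79.69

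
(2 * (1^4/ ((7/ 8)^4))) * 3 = 24576/ 2401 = 10.24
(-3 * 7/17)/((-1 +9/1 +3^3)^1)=-3/85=-0.04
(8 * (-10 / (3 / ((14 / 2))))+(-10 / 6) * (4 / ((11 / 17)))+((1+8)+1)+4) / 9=-20.33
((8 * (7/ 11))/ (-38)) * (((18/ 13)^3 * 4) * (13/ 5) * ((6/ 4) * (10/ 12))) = -163296/ 35321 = -4.62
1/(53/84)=84/53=1.58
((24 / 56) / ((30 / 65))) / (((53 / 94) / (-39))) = -23829 / 371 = -64.23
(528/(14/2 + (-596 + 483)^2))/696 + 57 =10559375/185252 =57.00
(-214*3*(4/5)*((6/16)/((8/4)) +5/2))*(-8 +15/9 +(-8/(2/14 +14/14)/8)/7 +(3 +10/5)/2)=87419/16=5463.69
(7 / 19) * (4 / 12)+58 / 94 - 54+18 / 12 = -277331 / 5358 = -51.76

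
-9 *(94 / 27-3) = -13 / 3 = -4.33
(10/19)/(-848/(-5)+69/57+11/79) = 1975/641489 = 0.00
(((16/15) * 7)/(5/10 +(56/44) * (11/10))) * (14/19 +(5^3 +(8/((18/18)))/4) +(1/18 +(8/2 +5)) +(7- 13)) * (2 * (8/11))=747.62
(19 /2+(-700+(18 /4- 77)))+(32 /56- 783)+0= -10818 /7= -1545.43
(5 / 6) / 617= 5 / 3702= 0.00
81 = 81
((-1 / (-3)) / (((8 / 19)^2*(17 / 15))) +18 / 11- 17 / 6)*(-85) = -82945 / 2112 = -39.27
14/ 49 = 2/ 7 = 0.29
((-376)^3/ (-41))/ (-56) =-6644672/ 287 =-23152.17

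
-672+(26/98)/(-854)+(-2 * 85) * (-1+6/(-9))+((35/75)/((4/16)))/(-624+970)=-14068301677/36196790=-388.66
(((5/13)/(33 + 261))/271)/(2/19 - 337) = -0.00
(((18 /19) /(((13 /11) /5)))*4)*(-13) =-3960 /19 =-208.42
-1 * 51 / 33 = -17 / 11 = -1.55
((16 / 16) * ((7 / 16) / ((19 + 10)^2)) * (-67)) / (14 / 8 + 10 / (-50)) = -2345 / 104284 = -0.02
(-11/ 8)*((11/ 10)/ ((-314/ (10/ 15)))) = 121/ 37680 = 0.00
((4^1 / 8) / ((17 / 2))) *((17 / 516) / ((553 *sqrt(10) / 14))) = sqrt(10) / 203820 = 0.00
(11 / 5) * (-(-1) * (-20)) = -44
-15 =-15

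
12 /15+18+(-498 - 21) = -2501 /5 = -500.20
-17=-17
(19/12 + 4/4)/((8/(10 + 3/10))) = 3193/960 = 3.33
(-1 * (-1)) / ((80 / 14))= 7 / 40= 0.18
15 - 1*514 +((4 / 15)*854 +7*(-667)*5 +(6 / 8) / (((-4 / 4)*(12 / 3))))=-5667949 / 240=-23616.45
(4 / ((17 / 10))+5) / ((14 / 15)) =1875 / 238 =7.88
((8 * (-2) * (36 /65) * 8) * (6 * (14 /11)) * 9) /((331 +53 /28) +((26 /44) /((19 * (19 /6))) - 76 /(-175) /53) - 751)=9331369205760 /800729857733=11.65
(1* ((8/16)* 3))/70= 3/140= 0.02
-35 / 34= -1.03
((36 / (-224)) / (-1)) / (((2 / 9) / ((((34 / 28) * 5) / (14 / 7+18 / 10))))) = 34425 / 29792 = 1.16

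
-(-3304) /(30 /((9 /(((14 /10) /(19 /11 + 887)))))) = 629218.91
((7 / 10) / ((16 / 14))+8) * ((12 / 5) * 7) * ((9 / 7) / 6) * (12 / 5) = 18603 / 250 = 74.41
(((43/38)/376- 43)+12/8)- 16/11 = -6750607/157168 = -42.95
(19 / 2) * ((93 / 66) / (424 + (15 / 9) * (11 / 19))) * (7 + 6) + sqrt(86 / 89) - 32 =-33669535 / 1065812 + sqrt(7654) / 89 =-30.61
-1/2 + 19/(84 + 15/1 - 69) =2/15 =0.13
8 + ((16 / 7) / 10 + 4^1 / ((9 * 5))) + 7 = 965 / 63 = 15.32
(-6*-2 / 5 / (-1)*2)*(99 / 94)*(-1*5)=1188 / 47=25.28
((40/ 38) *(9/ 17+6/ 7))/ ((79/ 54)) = 178200/ 178619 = 1.00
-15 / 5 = -3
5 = 5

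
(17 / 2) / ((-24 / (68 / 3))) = -289 / 36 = -8.03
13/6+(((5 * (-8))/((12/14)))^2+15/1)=39509/18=2194.94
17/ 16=1.06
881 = 881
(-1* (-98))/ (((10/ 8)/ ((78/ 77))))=4368/ 55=79.42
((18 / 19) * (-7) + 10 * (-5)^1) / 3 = -1076 / 57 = -18.88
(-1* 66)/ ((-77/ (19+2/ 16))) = 459/ 28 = 16.39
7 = 7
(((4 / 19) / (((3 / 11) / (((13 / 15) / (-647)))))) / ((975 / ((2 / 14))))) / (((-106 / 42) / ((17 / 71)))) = 0.00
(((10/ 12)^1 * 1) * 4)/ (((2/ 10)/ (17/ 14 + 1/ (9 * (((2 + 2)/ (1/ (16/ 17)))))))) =125375/ 6048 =20.73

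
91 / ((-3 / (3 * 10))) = -910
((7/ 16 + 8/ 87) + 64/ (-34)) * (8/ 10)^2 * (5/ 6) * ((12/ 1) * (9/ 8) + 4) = -224105/ 17748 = -12.63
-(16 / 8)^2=-4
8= 8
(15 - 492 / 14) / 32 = -141 / 224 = -0.63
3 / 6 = 1 / 2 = 0.50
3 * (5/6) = 5/2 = 2.50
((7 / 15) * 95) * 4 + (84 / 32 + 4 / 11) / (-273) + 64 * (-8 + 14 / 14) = -6502759 / 24024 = -270.68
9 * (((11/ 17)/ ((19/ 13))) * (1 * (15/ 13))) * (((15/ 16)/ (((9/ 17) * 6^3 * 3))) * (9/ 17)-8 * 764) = -1161768685/ 41344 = -28100.06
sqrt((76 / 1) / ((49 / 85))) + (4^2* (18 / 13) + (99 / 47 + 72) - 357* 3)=-595566 / 611 + 2* sqrt(1615) / 7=-963.26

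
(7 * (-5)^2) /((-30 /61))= -2135 /6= -355.83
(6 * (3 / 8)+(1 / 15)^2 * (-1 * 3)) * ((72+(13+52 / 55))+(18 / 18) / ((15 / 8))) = 870409 / 4500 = 193.42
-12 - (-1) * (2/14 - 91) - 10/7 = -730/7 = -104.29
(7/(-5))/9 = -0.16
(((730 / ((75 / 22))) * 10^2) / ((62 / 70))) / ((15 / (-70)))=-31477600 / 279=-112822.94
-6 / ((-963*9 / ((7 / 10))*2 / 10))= 7 / 2889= 0.00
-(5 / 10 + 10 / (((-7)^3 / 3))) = -0.41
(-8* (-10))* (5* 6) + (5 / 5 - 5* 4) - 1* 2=2379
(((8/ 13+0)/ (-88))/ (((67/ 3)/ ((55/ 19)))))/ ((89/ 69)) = -1035/ 1472861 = -0.00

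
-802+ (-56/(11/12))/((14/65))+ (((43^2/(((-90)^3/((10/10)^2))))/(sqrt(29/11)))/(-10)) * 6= -11942/11+ 1849 * sqrt(319)/35235000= -1085.64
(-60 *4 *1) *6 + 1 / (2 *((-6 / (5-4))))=-17281 / 12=-1440.08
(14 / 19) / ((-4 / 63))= -441 / 38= -11.61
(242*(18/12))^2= 131769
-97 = -97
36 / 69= 12 / 23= 0.52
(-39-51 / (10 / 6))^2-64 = 119504 / 25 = 4780.16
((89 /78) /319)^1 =89 /24882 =0.00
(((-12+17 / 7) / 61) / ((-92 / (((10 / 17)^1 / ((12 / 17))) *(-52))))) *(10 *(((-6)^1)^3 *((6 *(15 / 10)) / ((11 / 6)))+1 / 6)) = 1523662075 / 1944558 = 783.55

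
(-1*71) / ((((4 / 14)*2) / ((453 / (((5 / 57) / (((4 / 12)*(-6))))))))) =12833037 / 10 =1283303.70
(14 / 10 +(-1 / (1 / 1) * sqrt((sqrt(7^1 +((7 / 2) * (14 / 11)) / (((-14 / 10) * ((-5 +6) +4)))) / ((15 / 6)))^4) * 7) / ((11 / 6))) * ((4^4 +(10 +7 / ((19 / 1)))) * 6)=-9140166 / 2299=-3975.71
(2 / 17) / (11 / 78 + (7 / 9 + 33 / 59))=0.08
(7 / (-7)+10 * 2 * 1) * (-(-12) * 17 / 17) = 228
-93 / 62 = -3 / 2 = -1.50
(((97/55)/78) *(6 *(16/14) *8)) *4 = 24832/5005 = 4.96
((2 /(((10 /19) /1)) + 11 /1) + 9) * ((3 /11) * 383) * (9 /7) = 175797 /55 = 3196.31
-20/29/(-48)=5/348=0.01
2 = 2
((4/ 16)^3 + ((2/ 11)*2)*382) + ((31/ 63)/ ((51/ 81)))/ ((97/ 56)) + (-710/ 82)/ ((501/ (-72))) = 1117741753701/ 7948654912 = 140.62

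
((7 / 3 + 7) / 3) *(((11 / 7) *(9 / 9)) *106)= 4664 / 9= 518.22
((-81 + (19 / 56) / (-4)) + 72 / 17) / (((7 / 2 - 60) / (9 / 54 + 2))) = 3804359 / 1290912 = 2.95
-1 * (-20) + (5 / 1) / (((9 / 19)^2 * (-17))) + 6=33997 / 1377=24.69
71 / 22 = 3.23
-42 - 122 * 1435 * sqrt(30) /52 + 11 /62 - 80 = -87535 * sqrt(30) /26 - 7553 /62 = -18562.17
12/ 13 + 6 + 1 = 103/ 13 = 7.92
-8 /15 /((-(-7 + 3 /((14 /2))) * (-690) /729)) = 1134 /13225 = 0.09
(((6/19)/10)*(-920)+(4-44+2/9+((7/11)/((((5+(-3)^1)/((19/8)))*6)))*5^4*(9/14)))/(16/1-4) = -2194205/1444608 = -1.52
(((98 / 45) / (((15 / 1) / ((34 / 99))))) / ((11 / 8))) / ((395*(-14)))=-1904 / 290354625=-0.00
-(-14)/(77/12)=24/11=2.18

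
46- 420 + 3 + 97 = -274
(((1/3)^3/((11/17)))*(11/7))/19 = 17/3591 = 0.00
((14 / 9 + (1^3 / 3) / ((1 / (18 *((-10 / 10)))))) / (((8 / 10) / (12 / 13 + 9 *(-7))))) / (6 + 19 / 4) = 53800 / 1677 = 32.08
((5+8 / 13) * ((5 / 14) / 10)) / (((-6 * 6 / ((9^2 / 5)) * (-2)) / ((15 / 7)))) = 0.10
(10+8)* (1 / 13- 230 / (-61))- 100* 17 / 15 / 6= 359452 / 7137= 50.36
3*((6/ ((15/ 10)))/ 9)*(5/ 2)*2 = 20/ 3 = 6.67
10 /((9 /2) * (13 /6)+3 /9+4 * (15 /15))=120 /169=0.71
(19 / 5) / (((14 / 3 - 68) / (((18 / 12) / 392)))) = -0.00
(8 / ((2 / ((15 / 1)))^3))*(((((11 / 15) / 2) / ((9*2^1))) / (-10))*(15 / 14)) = -825 / 112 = -7.37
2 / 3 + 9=9.67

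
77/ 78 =0.99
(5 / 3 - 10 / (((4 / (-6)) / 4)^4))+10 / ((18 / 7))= -116590 / 9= -12954.44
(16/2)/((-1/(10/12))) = -20/3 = -6.67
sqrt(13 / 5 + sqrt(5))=sqrt(25*sqrt(5) + 65) / 5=2.20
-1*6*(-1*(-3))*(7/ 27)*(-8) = 112/ 3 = 37.33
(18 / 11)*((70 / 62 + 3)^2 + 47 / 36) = 634991 / 21142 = 30.03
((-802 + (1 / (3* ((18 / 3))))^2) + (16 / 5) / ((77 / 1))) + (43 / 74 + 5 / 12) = -1848361861 / 2307690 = -800.96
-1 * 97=-97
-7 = -7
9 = 9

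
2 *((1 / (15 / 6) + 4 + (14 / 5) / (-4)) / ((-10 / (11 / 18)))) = -407 / 900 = -0.45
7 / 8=0.88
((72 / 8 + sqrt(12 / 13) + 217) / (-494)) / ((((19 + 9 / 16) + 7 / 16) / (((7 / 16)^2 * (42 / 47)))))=-116277 / 29719040 - 1029 * sqrt(39) / 386347520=-0.00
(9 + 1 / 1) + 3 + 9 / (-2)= 17 / 2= 8.50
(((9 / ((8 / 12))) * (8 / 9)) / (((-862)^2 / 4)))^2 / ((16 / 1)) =9 / 34507149121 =0.00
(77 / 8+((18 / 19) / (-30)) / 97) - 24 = -1059749 / 73720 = -14.38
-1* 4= -4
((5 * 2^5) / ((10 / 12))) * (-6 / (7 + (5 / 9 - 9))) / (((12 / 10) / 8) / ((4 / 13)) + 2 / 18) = 7464960 / 5603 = 1332.31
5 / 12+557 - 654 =-1159 / 12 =-96.58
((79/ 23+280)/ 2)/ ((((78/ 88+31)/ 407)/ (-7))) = -408597882/ 32269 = -12662.24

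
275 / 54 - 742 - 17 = -40711 / 54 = -753.91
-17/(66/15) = -85/22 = -3.86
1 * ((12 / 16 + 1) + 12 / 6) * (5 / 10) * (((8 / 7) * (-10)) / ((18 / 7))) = -25 / 3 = -8.33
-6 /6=-1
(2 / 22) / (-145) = -1 / 1595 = -0.00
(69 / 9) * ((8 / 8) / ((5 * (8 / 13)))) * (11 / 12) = 3289 / 1440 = 2.28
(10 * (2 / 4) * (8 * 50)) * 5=10000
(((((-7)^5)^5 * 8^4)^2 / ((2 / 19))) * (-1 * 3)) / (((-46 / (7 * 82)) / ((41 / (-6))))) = -73325228277639847023640580000000000000000000000000000.00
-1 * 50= -50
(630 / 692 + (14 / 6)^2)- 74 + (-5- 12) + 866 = 781.35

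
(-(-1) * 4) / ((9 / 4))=16 / 9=1.78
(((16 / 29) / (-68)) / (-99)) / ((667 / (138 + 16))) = 56 / 2959479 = 0.00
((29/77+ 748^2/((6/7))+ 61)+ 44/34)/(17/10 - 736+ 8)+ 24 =-24951613616/28521801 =-874.83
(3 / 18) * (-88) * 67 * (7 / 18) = -10318 / 27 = -382.15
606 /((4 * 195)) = 101 /130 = 0.78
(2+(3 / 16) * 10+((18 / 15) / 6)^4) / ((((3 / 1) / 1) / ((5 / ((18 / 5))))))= 6461 / 3600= 1.79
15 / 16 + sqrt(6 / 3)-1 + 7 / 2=sqrt(2) + 55 / 16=4.85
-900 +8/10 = -4496/5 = -899.20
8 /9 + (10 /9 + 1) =3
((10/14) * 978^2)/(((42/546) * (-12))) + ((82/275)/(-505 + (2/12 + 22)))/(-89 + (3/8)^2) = -23473304764921959/31714835075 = -740136.43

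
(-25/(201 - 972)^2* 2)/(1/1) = -50/594441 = -0.00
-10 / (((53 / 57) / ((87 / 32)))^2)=-122958405 / 1438208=-85.49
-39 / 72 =-13 / 24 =-0.54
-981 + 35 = -946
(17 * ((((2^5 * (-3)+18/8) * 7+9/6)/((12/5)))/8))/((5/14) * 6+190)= -103887/34432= -3.02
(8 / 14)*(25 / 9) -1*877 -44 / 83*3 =-4585849 / 5229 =-877.00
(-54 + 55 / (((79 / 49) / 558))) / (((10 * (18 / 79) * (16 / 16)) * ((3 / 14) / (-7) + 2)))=4082092 / 965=4230.15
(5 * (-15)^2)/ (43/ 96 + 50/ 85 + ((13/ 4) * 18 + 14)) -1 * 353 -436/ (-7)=-231370385/ 840077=-275.42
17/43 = 0.40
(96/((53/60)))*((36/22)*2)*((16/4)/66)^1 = 21.56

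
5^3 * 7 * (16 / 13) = 14000 / 13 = 1076.92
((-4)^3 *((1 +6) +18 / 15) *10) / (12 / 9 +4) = -984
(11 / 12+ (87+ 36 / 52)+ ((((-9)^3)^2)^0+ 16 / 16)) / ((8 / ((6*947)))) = 13385845 / 208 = 64355.02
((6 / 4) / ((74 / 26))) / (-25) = -39 / 1850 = -0.02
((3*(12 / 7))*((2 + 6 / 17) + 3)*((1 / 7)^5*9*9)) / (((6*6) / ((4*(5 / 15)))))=1404 / 285719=0.00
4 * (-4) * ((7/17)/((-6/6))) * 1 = 6.59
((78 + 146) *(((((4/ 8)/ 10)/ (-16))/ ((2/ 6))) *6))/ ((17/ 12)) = -756/ 85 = -8.89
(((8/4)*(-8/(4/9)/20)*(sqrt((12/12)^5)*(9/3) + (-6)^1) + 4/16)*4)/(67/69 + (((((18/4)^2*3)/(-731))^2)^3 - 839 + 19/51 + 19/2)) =-4872947629220403643011072/178564731955784195536299695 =-0.03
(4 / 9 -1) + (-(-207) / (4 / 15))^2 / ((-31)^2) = 86692345 / 138384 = 626.46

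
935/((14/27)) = 25245/14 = 1803.21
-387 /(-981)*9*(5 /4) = 1935 /436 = 4.44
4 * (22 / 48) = 11 / 6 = 1.83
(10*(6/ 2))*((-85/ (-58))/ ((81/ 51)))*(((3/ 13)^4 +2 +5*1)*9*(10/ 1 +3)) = 1445057800/ 63713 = 22680.74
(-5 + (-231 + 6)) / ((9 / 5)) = -1150 / 9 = -127.78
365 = 365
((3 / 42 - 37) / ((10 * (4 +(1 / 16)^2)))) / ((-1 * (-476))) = -8272 / 4269125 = -0.00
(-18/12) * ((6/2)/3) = -3/2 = -1.50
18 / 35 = 0.51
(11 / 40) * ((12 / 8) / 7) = 33 / 560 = 0.06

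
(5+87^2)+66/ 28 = 106069/ 14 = 7576.36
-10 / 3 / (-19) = 10 / 57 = 0.18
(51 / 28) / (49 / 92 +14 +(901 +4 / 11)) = 12903 / 6488209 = 0.00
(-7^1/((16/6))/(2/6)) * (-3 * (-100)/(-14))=675/4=168.75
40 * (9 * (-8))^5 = -77396705280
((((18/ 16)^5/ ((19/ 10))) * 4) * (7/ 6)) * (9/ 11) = 6200145/ 1712128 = 3.62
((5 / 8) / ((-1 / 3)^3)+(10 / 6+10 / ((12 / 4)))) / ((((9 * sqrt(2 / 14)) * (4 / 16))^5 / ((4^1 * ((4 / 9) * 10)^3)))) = -152535040000 * sqrt(7) / 43046721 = -9375.16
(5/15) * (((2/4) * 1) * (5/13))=5/78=0.06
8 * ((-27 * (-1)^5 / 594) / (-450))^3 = -1 / 121287375000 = -0.00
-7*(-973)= 6811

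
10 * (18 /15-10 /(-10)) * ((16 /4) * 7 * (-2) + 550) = 10868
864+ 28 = 892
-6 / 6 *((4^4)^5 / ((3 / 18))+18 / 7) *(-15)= 692692325499150 / 7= 98956046499878.57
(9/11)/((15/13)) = 39/55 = 0.71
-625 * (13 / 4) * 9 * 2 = -73125 / 2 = -36562.50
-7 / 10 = -0.70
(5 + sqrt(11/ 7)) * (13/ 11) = 13 * sqrt(77)/ 77 + 65/ 11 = 7.39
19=19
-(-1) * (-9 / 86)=-9 / 86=-0.10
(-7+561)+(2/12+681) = 7411/6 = 1235.17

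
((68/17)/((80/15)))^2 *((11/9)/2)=11/32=0.34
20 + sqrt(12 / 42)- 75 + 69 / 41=-2186 / 41 + sqrt(14) / 7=-52.78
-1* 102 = -102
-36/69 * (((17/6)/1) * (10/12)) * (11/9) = -935/621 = -1.51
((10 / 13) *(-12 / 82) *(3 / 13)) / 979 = -180 / 6783491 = -0.00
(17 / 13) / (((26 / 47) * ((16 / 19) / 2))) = 15181 / 2704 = 5.61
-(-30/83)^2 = -900/6889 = -0.13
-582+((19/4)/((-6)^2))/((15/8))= -157121/270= -581.93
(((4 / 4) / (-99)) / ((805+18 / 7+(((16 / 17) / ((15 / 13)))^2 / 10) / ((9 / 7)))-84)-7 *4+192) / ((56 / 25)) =668466870597425 / 9130279985288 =73.21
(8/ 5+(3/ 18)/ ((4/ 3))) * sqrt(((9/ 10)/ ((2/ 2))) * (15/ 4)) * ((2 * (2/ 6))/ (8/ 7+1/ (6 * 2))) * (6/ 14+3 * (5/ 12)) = 9729 * sqrt(6)/ 8240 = 2.89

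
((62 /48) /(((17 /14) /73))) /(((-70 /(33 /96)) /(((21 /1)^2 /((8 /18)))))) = -32933439 /87040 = -378.37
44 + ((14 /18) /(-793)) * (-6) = 104690 /2379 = 44.01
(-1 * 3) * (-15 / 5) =9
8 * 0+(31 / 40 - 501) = -20009 / 40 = -500.22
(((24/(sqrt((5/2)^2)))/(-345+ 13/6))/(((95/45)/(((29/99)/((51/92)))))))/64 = -4002/36542605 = -0.00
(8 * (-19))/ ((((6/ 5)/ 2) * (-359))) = 760/ 1077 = 0.71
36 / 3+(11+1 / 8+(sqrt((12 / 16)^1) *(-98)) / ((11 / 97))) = 185 / 8 - 4753 *sqrt(3) / 11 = -725.28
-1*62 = -62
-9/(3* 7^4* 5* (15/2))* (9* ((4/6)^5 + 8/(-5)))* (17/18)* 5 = 30328/14586075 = 0.00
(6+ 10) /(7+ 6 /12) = 32 /15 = 2.13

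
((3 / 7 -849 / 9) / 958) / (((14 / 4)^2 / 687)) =-903176 / 164297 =-5.50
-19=-19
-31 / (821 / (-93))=3.51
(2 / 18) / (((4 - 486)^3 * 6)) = -1 / 6046929072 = -0.00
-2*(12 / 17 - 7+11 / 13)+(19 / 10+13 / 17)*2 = 17929 / 1105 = 16.23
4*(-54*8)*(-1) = 1728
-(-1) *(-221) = -221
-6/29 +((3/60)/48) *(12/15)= -7171/34800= -0.21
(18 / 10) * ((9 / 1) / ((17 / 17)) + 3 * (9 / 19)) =1782 / 95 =18.76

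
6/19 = 0.32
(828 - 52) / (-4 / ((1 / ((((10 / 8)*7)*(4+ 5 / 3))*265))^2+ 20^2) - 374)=-2.07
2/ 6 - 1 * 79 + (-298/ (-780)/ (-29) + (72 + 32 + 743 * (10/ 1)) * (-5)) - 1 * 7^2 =-142497253/ 3770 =-37797.68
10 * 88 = 880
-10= -10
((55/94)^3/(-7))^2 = 27680640625/33803619271744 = 0.00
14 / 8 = 7 / 4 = 1.75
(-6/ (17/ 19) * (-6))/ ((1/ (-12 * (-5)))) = 41040/ 17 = 2414.12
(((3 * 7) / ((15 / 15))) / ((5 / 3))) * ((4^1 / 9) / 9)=28 / 45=0.62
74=74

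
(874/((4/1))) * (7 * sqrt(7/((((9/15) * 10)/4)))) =3059 * sqrt(42)/6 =3304.10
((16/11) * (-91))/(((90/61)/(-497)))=22070776/495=44587.43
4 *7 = 28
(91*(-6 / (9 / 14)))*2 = -5096 / 3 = -1698.67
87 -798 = -711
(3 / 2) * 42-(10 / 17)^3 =308519 / 4913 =62.80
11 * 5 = 55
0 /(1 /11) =0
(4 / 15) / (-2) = -2 / 15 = -0.13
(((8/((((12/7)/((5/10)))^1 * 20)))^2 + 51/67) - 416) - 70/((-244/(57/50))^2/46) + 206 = -234804731113/1121881500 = -209.30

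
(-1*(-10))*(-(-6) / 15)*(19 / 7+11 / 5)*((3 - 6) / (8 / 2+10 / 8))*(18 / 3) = -16512 / 245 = -67.40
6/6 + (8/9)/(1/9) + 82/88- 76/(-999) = 439907/43956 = 10.01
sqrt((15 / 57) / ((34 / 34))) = sqrt(95) / 19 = 0.51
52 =52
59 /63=0.94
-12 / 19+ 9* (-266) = -45498 / 19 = -2394.63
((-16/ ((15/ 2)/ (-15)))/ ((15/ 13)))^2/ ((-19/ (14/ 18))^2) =8479744/ 6579225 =1.29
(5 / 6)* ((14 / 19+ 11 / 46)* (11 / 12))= 46915 / 62928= 0.75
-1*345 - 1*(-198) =-147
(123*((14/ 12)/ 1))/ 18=7.97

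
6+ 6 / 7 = 48 / 7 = 6.86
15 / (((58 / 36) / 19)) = 176.90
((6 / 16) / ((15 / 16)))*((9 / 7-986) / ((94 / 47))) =-6893 / 35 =-196.94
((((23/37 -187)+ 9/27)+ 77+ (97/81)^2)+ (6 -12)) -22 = -32920511/242757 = -135.61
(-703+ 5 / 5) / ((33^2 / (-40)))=25.79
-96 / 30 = -16 / 5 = -3.20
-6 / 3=-2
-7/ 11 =-0.64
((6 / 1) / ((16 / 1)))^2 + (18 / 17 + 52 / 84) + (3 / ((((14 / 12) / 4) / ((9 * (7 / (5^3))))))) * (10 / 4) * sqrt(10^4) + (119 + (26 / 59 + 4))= 1915902847 / 1348032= 1421.26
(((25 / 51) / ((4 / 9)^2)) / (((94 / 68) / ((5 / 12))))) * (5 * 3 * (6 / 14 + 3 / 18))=6.68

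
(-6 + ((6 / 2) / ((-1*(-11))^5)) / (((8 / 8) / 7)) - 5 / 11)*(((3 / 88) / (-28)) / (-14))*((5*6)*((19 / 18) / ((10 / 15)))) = -148127325 / 5555615296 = -0.03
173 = 173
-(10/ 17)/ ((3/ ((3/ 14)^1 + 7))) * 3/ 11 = -505/ 1309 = -0.39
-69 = -69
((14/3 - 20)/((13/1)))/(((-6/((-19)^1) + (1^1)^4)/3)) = -874/325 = -2.69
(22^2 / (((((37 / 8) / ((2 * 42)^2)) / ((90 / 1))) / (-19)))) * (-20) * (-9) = -8409352089600 / 37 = -227279786205.41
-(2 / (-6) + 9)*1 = -26 / 3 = -8.67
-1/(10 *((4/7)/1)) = -7/40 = -0.18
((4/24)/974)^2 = 1/34152336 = 0.00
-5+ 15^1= 10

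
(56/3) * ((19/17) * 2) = 2128/51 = 41.73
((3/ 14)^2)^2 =81/ 38416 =0.00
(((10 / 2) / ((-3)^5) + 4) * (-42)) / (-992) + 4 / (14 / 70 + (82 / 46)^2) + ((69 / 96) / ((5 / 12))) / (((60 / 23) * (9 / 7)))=5584477043 / 2991103200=1.87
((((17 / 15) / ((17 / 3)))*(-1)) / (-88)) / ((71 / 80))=2 / 781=0.00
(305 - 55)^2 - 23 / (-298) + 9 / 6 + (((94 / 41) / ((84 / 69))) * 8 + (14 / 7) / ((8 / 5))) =10693810699 / 171052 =62517.89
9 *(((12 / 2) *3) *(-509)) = -82458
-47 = -47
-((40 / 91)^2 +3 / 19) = -55243 / 157339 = -0.35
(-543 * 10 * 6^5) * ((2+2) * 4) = -675578880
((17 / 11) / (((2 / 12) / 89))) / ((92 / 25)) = 113475 / 506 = 224.26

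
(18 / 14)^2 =81 / 49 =1.65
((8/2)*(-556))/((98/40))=-44480/49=-907.76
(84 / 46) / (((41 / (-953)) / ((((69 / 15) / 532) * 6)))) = -8577 / 3895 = -2.20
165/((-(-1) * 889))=165/889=0.19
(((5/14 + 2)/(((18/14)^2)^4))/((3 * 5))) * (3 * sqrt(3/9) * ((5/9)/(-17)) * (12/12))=-9058973 * sqrt(3)/13172296626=-0.00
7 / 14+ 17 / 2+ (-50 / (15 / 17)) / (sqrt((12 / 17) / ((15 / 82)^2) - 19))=9 - 850 * sqrt(136221) / 8013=-30.15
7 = 7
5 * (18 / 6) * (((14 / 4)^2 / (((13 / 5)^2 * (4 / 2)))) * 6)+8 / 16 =55463 / 676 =82.05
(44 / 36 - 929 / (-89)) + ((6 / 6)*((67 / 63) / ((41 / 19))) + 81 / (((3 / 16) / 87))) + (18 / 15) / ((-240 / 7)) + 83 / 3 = 37623.78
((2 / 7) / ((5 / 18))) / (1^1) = 36 / 35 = 1.03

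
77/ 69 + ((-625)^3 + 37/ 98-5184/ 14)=-244140993.79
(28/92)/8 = 7/184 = 0.04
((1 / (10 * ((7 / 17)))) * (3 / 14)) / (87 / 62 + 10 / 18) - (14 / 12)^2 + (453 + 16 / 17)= 452.61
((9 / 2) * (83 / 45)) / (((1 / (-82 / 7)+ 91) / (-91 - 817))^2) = 230063381344 / 277885125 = 827.91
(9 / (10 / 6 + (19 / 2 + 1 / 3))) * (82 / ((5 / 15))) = 4428 / 23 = 192.52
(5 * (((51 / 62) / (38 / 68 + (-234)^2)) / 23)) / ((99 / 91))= 131495 / 43804480467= 0.00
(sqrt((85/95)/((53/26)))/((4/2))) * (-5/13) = -0.13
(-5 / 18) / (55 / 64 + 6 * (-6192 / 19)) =3040 / 21390147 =0.00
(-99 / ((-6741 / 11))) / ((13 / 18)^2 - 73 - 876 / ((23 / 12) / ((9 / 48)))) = -901692 / 882856037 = -0.00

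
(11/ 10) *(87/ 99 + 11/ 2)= 421/ 60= 7.02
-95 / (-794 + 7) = 95 / 787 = 0.12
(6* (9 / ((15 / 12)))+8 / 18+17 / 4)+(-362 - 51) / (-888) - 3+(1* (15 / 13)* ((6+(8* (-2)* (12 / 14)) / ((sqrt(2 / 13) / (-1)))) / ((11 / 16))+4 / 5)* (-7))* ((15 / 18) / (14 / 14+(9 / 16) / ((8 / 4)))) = -307200* sqrt(26) / 5863 - 366260693 / 78095160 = -271.86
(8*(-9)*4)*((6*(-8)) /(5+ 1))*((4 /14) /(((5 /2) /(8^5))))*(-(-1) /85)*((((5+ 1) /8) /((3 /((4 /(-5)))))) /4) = -5075.46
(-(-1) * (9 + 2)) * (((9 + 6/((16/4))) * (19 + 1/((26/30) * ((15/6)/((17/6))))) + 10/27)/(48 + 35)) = 824714/29133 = 28.31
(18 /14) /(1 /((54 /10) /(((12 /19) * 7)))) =1539 /980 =1.57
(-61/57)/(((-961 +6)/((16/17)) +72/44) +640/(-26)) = 2288/2218497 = 0.00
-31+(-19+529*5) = 2595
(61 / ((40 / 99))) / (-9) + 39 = 889 / 40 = 22.22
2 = 2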